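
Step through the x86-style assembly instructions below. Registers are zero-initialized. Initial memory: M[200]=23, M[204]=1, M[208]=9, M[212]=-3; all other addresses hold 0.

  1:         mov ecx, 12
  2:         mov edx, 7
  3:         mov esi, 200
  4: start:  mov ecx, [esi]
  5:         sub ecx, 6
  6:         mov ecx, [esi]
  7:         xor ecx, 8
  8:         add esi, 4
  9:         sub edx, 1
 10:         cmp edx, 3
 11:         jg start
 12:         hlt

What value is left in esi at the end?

mov ecx, 12 → ecx=12
mov edx, 7 → edx=7
mov esi, 200 → esi=200
mov ecx, [esi] → ecx=M[200]=23
sub ecx, 6 → ecx=23-6=17
mov ecx, [esi] → ecx=M[200]=23
xor ecx, 8 → ecx=23^8=31
add esi, 4 → esi=200+4=204
sub edx, 1 → edx=7-1=6
cmp edx, 3  (cmp 6,3)
jg start: taken
mov ecx, [esi] → ecx=M[204]=1
sub ecx, 6 → ecx=1-6=-5
mov ecx, [esi] → ecx=M[204]=1
xor ecx, 8 → ecx=1^8=9
add esi, 4 → esi=204+4=208
sub edx, 1 → edx=6-1=5
cmp edx, 3  (cmp 5,3)
jg start: taken
mov ecx, [esi] → ecx=M[208]=9
sub ecx, 6 → ecx=9-6=3
mov ecx, [esi] → ecx=M[208]=9
xor ecx, 8 → ecx=9^8=1
add esi, 4 → esi=208+4=212
sub edx, 1 → edx=5-1=4
cmp edx, 3  (cmp 4,3)
jg start: taken
mov ecx, [esi] → ecx=M[212]=-3
sub ecx, 6 → ecx=(-3)-6=-9
mov ecx, [esi] → ecx=M[212]=-3
xor ecx, 8 → ecx=(-3)^8=-11
add esi, 4 → esi=212+4=216
sub edx, 1 → edx=4-1=3
cmp edx, 3  (cmp 3,3)
jg start: not taken
halt.

216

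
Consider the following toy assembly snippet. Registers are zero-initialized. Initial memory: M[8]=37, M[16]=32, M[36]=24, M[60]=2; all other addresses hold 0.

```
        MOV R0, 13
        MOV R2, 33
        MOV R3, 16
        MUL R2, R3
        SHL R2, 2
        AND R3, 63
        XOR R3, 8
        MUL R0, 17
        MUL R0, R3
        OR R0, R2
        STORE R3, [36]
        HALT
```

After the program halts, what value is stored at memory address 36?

after MOV R0, 13: R0=13
after MOV R2, 33: R2=33
after MOV R3, 16: R3=16
after MUL R2, R3: R2=33*16=528
after SHL R2, 2: R2=528<<2=2112
after AND R3, 63: R3=16&63=16
after XOR R3, 8: R3=16^8=24
after MUL R0, 17: R0=13*17=221
after MUL R0, R3: R0=221*24=5304
after OR R0, R2: R0=5304|2112=7416
STORE R3, [36] → M[36]=24
halt.

24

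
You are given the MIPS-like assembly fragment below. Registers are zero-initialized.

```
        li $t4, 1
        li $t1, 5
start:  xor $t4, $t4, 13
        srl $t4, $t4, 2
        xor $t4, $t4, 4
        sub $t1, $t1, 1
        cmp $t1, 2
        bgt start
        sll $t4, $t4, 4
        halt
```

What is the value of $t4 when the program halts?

96

$t4=1
$t1=5
$t4=1^13=12
$t4=12>>2=3
$t4=3^4=7
$t1=5-1=4
cmp $t1, 2  (cmp 4,2)
bgt start: taken
$t4=7^13=10
$t4=10>>2=2
$t4=2^4=6
$t1=4-1=3
cmp $t1, 2  (cmp 3,2)
bgt start: taken
$t4=6^13=11
$t4=11>>2=2
$t4=2^4=6
$t1=3-1=2
cmp $t1, 2  (cmp 2,2)
bgt start: not taken
$t4=6<<4=96
halt.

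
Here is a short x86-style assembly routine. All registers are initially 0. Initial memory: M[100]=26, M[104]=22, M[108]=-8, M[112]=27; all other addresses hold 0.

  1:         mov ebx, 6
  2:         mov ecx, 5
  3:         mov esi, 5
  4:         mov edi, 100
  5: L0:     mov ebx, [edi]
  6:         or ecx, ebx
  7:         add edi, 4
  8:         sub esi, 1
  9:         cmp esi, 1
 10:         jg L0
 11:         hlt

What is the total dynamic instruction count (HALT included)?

29

mov ebx, 6 → ebx=6
mov ecx, 5 → ecx=5
mov esi, 5 → esi=5
mov edi, 100 → edi=100
mov ebx, [edi] → ebx=M[100]=26
or ecx, ebx → ecx=5|26=31
add edi, 4 → edi=100+4=104
sub esi, 1 → esi=5-1=4
cmp esi, 1  (cmp 4,1)
jg L0: taken
mov ebx, [edi] → ebx=M[104]=22
or ecx, ebx → ecx=31|22=31
add edi, 4 → edi=104+4=108
sub esi, 1 → esi=4-1=3
cmp esi, 1  (cmp 3,1)
jg L0: taken
mov ebx, [edi] → ebx=M[108]=-8
or ecx, ebx → ecx=31|(-8)=-1
add edi, 4 → edi=108+4=112
sub esi, 1 → esi=3-1=2
cmp esi, 1  (cmp 2,1)
jg L0: taken
mov ebx, [edi] → ebx=M[112]=27
or ecx, ebx → ecx=(-1)|27=-1
add edi, 4 → edi=112+4=116
sub esi, 1 → esi=2-1=1
cmp esi, 1  (cmp 1,1)
jg L0: not taken
halt.
Total executed instructions: 29.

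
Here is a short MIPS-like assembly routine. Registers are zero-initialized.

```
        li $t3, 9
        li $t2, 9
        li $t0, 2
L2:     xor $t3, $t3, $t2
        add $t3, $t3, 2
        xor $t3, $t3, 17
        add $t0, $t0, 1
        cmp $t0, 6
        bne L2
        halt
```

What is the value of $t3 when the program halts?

49

$t3=9
$t2=9
$t0=2
$t3=9^9=0
$t3=0+2=2
$t3=2^17=19
$t0=2+1=3
cmp $t0, 6  (cmp 3,6)
bne L2: taken
$t3=19^9=26
$t3=26+2=28
$t3=28^17=13
$t0=3+1=4
cmp $t0, 6  (cmp 4,6)
bne L2: taken
$t3=13^9=4
$t3=4+2=6
$t3=6^17=23
$t0=4+1=5
cmp $t0, 6  (cmp 5,6)
bne L2: taken
$t3=23^9=30
$t3=30+2=32
$t3=32^17=49
$t0=5+1=6
cmp $t0, 6  (cmp 6,6)
bne L2: not taken
halt.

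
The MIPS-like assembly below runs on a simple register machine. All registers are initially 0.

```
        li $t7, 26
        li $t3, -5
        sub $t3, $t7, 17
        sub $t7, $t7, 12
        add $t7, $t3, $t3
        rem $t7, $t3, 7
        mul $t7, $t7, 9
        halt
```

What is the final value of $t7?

li $t7, 26 → $t7=26
li $t3, -5 → $t3=-5
sub $t3, $t7, 17 → $t3=26-17=9
sub $t7, $t7, 12 → $t7=26-12=14
add $t7, $t3, $t3 → $t7=9+9=18
rem $t7, $t3, 7 → $t7=9%7=2
mul $t7, $t7, 9 → $t7=2*9=18
halt.

18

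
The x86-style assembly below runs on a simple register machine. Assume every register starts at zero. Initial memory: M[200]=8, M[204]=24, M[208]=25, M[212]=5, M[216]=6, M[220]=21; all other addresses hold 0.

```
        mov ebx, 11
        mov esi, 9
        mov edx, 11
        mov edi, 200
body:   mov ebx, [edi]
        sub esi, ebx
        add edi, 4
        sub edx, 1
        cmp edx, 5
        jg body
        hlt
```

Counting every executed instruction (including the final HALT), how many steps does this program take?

ebx=11
esi=9
edx=11
edi=200
ebx=M[200]=8
esi=9-8=1
edi=200+4=204
edx=11-1=10
cmp edx, 5  (cmp 10,5)
jg body: taken
ebx=M[204]=24
esi=1-24=-23
edi=204+4=208
edx=10-1=9
cmp edx, 5  (cmp 9,5)
jg body: taken
ebx=M[208]=25
esi=(-23)-25=-48
edi=208+4=212
edx=9-1=8
cmp edx, 5  (cmp 8,5)
jg body: taken
ebx=M[212]=5
esi=(-48)-5=-53
edi=212+4=216
edx=8-1=7
cmp edx, 5  (cmp 7,5)
jg body: taken
ebx=M[216]=6
esi=(-53)-6=-59
edi=216+4=220
edx=7-1=6
cmp edx, 5  (cmp 6,5)
jg body: taken
ebx=M[220]=21
esi=(-59)-21=-80
edi=220+4=224
edx=6-1=5
cmp edx, 5  (cmp 5,5)
jg body: not taken
halt.
Total executed instructions: 41.

41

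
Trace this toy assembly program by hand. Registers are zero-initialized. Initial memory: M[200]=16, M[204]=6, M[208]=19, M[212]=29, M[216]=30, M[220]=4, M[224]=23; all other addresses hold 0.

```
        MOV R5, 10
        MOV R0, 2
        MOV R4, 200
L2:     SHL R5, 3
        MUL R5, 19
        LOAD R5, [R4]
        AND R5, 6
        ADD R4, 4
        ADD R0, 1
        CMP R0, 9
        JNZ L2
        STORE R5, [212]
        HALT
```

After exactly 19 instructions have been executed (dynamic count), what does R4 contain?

208

R5=10
R0=2
R4=200
R5=10<<3=80
R5=80*19=1520
R5=M[200]=16
R5=16&6=0
R4=200+4=204
R0=2+1=3
CMP R0, 9  (cmp 3,9)
JNZ L2: taken
R5=0<<3=0
R5=0*19=0
R5=M[204]=6
R5=6&6=6
R4=204+4=208
R0=3+1=4
CMP R0, 9  (cmp 4,9)
JNZ L2: taken
After step 19: R4 = 208.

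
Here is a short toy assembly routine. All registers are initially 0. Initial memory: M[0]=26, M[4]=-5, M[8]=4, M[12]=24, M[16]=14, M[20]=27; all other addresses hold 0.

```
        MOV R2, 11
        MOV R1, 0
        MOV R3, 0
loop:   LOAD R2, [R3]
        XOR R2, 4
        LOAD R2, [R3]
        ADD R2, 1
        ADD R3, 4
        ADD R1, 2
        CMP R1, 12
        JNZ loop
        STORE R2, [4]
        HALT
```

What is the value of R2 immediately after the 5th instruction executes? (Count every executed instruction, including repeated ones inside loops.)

MOV R2, 11 → R2=11
MOV R1, 0 → R1=0
MOV R3, 0 → R3=0
LOAD R2, [R3] → R2=M[0]=26
XOR R2, 4 → R2=26^4=30
After step 5: R2 = 30.

30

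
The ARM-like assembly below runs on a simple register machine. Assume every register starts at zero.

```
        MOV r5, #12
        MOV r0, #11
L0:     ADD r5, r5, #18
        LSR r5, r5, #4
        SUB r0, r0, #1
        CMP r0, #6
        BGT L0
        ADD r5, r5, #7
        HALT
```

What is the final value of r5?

MOV r5, #12 → r5=12
MOV r0, #11 → r0=11
ADD r5, r5, #18 → r5=12+18=30
LSR r5, r5, #4 → r5=30>>4=1
SUB r0, r0, #1 → r0=11-1=10
CMP r0, #6  (cmp 10,6)
BGT L0: taken
ADD r5, r5, #18 → r5=1+18=19
LSR r5, r5, #4 → r5=19>>4=1
SUB r0, r0, #1 → r0=10-1=9
CMP r0, #6  (cmp 9,6)
BGT L0: taken
ADD r5, r5, #18 → r5=1+18=19
LSR r5, r5, #4 → r5=19>>4=1
SUB r0, r0, #1 → r0=9-1=8
CMP r0, #6  (cmp 8,6)
BGT L0: taken
ADD r5, r5, #18 → r5=1+18=19
LSR r5, r5, #4 → r5=19>>4=1
SUB r0, r0, #1 → r0=8-1=7
CMP r0, #6  (cmp 7,6)
BGT L0: taken
ADD r5, r5, #18 → r5=1+18=19
LSR r5, r5, #4 → r5=19>>4=1
SUB r0, r0, #1 → r0=7-1=6
CMP r0, #6  (cmp 6,6)
BGT L0: not taken
ADD r5, r5, #7 → r5=1+7=8
halt.

8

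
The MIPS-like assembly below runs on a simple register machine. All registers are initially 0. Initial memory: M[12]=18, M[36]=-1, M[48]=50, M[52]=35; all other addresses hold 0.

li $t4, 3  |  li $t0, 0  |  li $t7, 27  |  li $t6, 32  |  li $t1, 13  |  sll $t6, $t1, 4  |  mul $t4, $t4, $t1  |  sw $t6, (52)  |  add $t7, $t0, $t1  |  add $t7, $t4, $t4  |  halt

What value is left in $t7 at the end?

$t4=3
$t0=0
$t7=27
$t6=32
$t1=13
$t6=13<<4=208
$t4=3*13=39
sw $t6, (52) → M[52]=208
$t7=0+13=13
$t7=39+39=78
halt.

78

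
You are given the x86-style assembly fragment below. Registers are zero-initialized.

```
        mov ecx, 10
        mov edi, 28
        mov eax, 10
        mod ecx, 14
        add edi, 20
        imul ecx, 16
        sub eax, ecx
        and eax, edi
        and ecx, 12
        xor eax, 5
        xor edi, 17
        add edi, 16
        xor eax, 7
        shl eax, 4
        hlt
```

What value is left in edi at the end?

49

mov ecx, 10 → ecx=10
mov edi, 28 → edi=28
mov eax, 10 → eax=10
mod ecx, 14 → ecx=10%14=10
add edi, 20 → edi=28+20=48
imul ecx, 16 → ecx=10*16=160
sub eax, ecx → eax=10-160=-150
and eax, edi → eax=(-150)&48=32
and ecx, 12 → ecx=160&12=0
xor eax, 5 → eax=32^5=37
xor edi, 17 → edi=48^17=33
add edi, 16 → edi=33+16=49
xor eax, 7 → eax=37^7=34
shl eax, 4 → eax=34<<4=544
halt.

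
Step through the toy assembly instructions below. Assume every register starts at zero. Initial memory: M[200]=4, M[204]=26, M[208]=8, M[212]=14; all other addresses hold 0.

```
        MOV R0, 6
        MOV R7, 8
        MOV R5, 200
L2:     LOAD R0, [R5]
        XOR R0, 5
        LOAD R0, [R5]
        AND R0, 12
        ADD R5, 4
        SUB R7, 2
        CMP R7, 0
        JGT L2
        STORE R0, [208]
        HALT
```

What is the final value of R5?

after MOV R0, 6: R0=6
after MOV R7, 8: R7=8
after MOV R5, 200: R5=200
after LOAD R0, [R5]: R0=M[200]=4
after XOR R0, 5: R0=4^5=1
after LOAD R0, [R5]: R0=M[200]=4
after AND R0, 12: R0=4&12=4
after ADD R5, 4: R5=200+4=204
after SUB R7, 2: R7=8-2=6
CMP R7, 0  (cmp 6,0)
JGT L2: taken
after LOAD R0, [R5]: R0=M[204]=26
after XOR R0, 5: R0=26^5=31
after LOAD R0, [R5]: R0=M[204]=26
after AND R0, 12: R0=26&12=8
after ADD R5, 4: R5=204+4=208
after SUB R7, 2: R7=6-2=4
CMP R7, 0  (cmp 4,0)
JGT L2: taken
after LOAD R0, [R5]: R0=M[208]=8
after XOR R0, 5: R0=8^5=13
after LOAD R0, [R5]: R0=M[208]=8
after AND R0, 12: R0=8&12=8
after ADD R5, 4: R5=208+4=212
after SUB R7, 2: R7=4-2=2
CMP R7, 0  (cmp 2,0)
JGT L2: taken
after LOAD R0, [R5]: R0=M[212]=14
after XOR R0, 5: R0=14^5=11
after LOAD R0, [R5]: R0=M[212]=14
after AND R0, 12: R0=14&12=12
after ADD R5, 4: R5=212+4=216
after SUB R7, 2: R7=2-2=0
CMP R7, 0  (cmp 0,0)
JGT L2: not taken
STORE R0, [208] → M[208]=12
halt.

216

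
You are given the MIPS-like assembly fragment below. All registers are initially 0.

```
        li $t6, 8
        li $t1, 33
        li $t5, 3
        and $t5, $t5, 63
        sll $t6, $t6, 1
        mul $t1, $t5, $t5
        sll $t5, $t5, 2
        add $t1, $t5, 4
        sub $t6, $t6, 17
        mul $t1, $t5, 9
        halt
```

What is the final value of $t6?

-1

li $t6, 8 → $t6=8
li $t1, 33 → $t1=33
li $t5, 3 → $t5=3
and $t5, $t5, 63 → $t5=3&63=3
sll $t6, $t6, 1 → $t6=8<<1=16
mul $t1, $t5, $t5 → $t1=3*3=9
sll $t5, $t5, 2 → $t5=3<<2=12
add $t1, $t5, 4 → $t1=12+4=16
sub $t6, $t6, 17 → $t6=16-17=-1
mul $t1, $t5, 9 → $t1=12*9=108
halt.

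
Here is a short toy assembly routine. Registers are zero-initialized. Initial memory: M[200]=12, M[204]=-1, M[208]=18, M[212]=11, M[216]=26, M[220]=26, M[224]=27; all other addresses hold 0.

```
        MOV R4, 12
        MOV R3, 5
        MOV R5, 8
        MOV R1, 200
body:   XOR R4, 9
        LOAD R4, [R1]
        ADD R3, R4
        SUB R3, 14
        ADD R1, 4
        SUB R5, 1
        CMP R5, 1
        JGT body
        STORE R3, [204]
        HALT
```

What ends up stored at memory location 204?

MOV R4, 12 → R4=12
MOV R3, 5 → R3=5
MOV R5, 8 → R5=8
MOV R1, 200 → R1=200
XOR R4, 9 → R4=12^9=5
LOAD R4, [R1] → R4=M[200]=12
ADD R3, R4 → R3=5+12=17
SUB R3, 14 → R3=17-14=3
ADD R1, 4 → R1=200+4=204
SUB R5, 1 → R5=8-1=7
CMP R5, 1  (cmp 7,1)
JGT body: taken
XOR R4, 9 → R4=12^9=5
LOAD R4, [R1] → R4=M[204]=-1
ADD R3, R4 → R3=3+(-1)=2
SUB R3, 14 → R3=2-14=-12
ADD R1, 4 → R1=204+4=208
SUB R5, 1 → R5=7-1=6
CMP R5, 1  (cmp 6,1)
JGT body: taken
XOR R4, 9 → R4=(-1)^9=-10
LOAD R4, [R1] → R4=M[208]=18
ADD R3, R4 → R3=(-12)+18=6
SUB R3, 14 → R3=6-14=-8
ADD R1, 4 → R1=208+4=212
SUB R5, 1 → R5=6-1=5
CMP R5, 1  (cmp 5,1)
JGT body: taken
XOR R4, 9 → R4=18^9=27
LOAD R4, [R1] → R4=M[212]=11
ADD R3, R4 → R3=(-8)+11=3
SUB R3, 14 → R3=3-14=-11
ADD R1, 4 → R1=212+4=216
SUB R5, 1 → R5=5-1=4
CMP R5, 1  (cmp 4,1)
JGT body: taken
XOR R4, 9 → R4=11^9=2
LOAD R4, [R1] → R4=M[216]=26
ADD R3, R4 → R3=(-11)+26=15
SUB R3, 14 → R3=15-14=1
ADD R1, 4 → R1=216+4=220
SUB R5, 1 → R5=4-1=3
CMP R5, 1  (cmp 3,1)
JGT body: taken
XOR R4, 9 → R4=26^9=19
LOAD R4, [R1] → R4=M[220]=26
ADD R3, R4 → R3=1+26=27
SUB R3, 14 → R3=27-14=13
ADD R1, 4 → R1=220+4=224
SUB R5, 1 → R5=3-1=2
CMP R5, 1  (cmp 2,1)
JGT body: taken
XOR R4, 9 → R4=26^9=19
LOAD R4, [R1] → R4=M[224]=27
ADD R3, R4 → R3=13+27=40
SUB R3, 14 → R3=40-14=26
ADD R1, 4 → R1=224+4=228
SUB R5, 1 → R5=2-1=1
CMP R5, 1  (cmp 1,1)
JGT body: not taken
STORE R3, [204] → M[204]=26
halt.

26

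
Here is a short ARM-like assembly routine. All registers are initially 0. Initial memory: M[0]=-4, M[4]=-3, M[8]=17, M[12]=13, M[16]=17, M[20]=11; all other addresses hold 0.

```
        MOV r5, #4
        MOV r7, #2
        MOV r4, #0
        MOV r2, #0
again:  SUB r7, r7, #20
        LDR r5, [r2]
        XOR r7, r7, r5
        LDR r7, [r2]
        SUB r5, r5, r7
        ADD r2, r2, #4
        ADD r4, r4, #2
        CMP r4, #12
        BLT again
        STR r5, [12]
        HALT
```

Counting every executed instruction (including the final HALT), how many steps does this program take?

r5=4
r7=2
r4=0
r2=0
r7=2-20=-18
r5=M[0]=-4
r7=(-18)^(-4)=18
r7=M[0]=-4
r5=(-4)-(-4)=0
r2=0+4=4
r4=0+2=2
CMP r4, #12  (cmp 2,12)
BLT again: taken
r7=(-4)-20=-24
r5=M[4]=-3
r7=(-24)^(-3)=21
r7=M[4]=-3
r5=(-3)-(-3)=0
r2=4+4=8
r4=2+2=4
CMP r4, #12  (cmp 4,12)
BLT again: taken
r7=(-3)-20=-23
r5=M[8]=17
r7=(-23)^17=-8
r7=M[8]=17
r5=17-17=0
r2=8+4=12
r4=4+2=6
CMP r4, #12  (cmp 6,12)
BLT again: taken
r7=17-20=-3
r5=M[12]=13
r7=(-3)^13=-16
r7=M[12]=13
r5=13-13=0
r2=12+4=16
r4=6+2=8
CMP r4, #12  (cmp 8,12)
BLT again: taken
r7=13-20=-7
r5=M[16]=17
r7=(-7)^17=-24
r7=M[16]=17
r5=17-17=0
r2=16+4=20
r4=8+2=10
CMP r4, #12  (cmp 10,12)
BLT again: taken
r7=17-20=-3
r5=M[20]=11
r7=(-3)^11=-10
r7=M[20]=11
r5=11-11=0
r2=20+4=24
r4=10+2=12
CMP r4, #12  (cmp 12,12)
BLT again: not taken
STR r5, [12] → M[12]=0
halt.
Total executed instructions: 60.

60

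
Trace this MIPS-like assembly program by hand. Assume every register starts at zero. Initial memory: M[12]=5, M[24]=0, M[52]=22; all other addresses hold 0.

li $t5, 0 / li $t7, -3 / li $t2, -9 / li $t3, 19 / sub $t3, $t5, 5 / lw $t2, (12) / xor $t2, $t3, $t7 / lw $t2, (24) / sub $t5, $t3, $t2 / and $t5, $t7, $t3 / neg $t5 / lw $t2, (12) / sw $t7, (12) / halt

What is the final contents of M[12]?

after li $t5, 0: $t5=0
after li $t7, -3: $t7=-3
after li $t2, -9: $t2=-9
after li $t3, 19: $t3=19
after sub $t3, $t5, 5: $t3=0-5=-5
after lw $t2, (12): $t2=M[12]=5
after xor $t2, $t3, $t7: $t2=(-5)^(-3)=6
after lw $t2, (24): $t2=M[24]=0
after sub $t5, $t3, $t2: $t5=(-5)-0=-5
after and $t5, $t7, $t3: $t5=(-3)&(-5)=-7
after neg $t5: $t5=-(-7)=7
after lw $t2, (12): $t2=M[12]=5
sw $t7, (12) → M[12]=-3
halt.

-3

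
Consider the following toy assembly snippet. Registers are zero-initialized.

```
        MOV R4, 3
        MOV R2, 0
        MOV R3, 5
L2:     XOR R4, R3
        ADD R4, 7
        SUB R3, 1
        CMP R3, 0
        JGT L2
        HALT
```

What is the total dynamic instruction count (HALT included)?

29

MOV R4, 3 → R4=3
MOV R2, 0 → R2=0
MOV R3, 5 → R3=5
XOR R4, R3 → R4=3^5=6
ADD R4, 7 → R4=6+7=13
SUB R3, 1 → R3=5-1=4
CMP R3, 0  (cmp 4,0)
JGT L2: taken
XOR R4, R3 → R4=13^4=9
ADD R4, 7 → R4=9+7=16
SUB R3, 1 → R3=4-1=3
CMP R3, 0  (cmp 3,0)
JGT L2: taken
XOR R4, R3 → R4=16^3=19
ADD R4, 7 → R4=19+7=26
SUB R3, 1 → R3=3-1=2
CMP R3, 0  (cmp 2,0)
JGT L2: taken
XOR R4, R3 → R4=26^2=24
ADD R4, 7 → R4=24+7=31
SUB R3, 1 → R3=2-1=1
CMP R3, 0  (cmp 1,0)
JGT L2: taken
XOR R4, R3 → R4=31^1=30
ADD R4, 7 → R4=30+7=37
SUB R3, 1 → R3=1-1=0
CMP R3, 0  (cmp 0,0)
JGT L2: not taken
halt.
Total executed instructions: 29.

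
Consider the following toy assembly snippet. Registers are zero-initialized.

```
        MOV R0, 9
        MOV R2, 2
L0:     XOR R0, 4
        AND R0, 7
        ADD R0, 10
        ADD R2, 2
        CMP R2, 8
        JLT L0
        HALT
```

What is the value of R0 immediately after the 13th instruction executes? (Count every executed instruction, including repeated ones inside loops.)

13

after MOV R0, 9: R0=9
after MOV R2, 2: R2=2
after XOR R0, 4: R0=9^4=13
after AND R0, 7: R0=13&7=5
after ADD R0, 10: R0=5+10=15
after ADD R2, 2: R2=2+2=4
CMP R2, 8  (cmp 4,8)
JLT L0: taken
after XOR R0, 4: R0=15^4=11
after AND R0, 7: R0=11&7=3
after ADD R0, 10: R0=3+10=13
after ADD R2, 2: R2=4+2=6
CMP R2, 8  (cmp 6,8)
After step 13: R0 = 13.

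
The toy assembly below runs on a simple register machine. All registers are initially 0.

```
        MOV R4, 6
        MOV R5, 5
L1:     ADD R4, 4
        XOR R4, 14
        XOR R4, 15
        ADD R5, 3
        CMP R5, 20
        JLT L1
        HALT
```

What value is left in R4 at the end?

27

R4=6
R5=5
R4=6+4=10
R4=10^14=4
R4=4^15=11
R5=5+3=8
CMP R5, 20  (cmp 8,20)
JLT L1: taken
R4=11+4=15
R4=15^14=1
R4=1^15=14
R5=8+3=11
CMP R5, 20  (cmp 11,20)
JLT L1: taken
R4=14+4=18
R4=18^14=28
R4=28^15=19
R5=11+3=14
CMP R5, 20  (cmp 14,20)
JLT L1: taken
R4=19+4=23
R4=23^14=25
R4=25^15=22
R5=14+3=17
CMP R5, 20  (cmp 17,20)
JLT L1: taken
R4=22+4=26
R4=26^14=20
R4=20^15=27
R5=17+3=20
CMP R5, 20  (cmp 20,20)
JLT L1: not taken
halt.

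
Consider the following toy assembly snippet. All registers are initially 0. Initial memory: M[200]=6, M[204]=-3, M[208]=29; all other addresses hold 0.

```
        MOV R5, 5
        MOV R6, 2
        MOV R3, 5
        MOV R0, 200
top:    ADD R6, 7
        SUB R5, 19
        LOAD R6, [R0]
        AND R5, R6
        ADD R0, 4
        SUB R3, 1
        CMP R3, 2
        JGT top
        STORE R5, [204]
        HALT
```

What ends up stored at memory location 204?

R5=5
R6=2
R3=5
R0=200
R6=2+7=9
R5=5-19=-14
R6=M[200]=6
R5=(-14)&6=2
R0=200+4=204
R3=5-1=4
CMP R3, 2  (cmp 4,2)
JGT top: taken
R6=6+7=13
R5=2-19=-17
R6=M[204]=-3
R5=(-17)&(-3)=-19
R0=204+4=208
R3=4-1=3
CMP R3, 2  (cmp 3,2)
JGT top: taken
R6=(-3)+7=4
R5=(-19)-19=-38
R6=M[208]=29
R5=(-38)&29=24
R0=208+4=212
R3=3-1=2
CMP R3, 2  (cmp 2,2)
JGT top: not taken
STORE R5, [204] → M[204]=24
halt.

24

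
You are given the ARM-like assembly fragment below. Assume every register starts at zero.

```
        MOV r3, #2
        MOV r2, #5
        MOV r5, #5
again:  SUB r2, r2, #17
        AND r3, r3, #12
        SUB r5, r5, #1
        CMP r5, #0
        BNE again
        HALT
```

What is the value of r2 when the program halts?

-80

after MOV r3, #2: r3=2
after MOV r2, #5: r2=5
after MOV r5, #5: r5=5
after SUB r2, r2, #17: r2=5-17=-12
after AND r3, r3, #12: r3=2&12=0
after SUB r5, r5, #1: r5=5-1=4
CMP r5, #0  (cmp 4,0)
BNE again: taken
after SUB r2, r2, #17: r2=(-12)-17=-29
after AND r3, r3, #12: r3=0&12=0
after SUB r5, r5, #1: r5=4-1=3
CMP r5, #0  (cmp 3,0)
BNE again: taken
after SUB r2, r2, #17: r2=(-29)-17=-46
after AND r3, r3, #12: r3=0&12=0
after SUB r5, r5, #1: r5=3-1=2
CMP r5, #0  (cmp 2,0)
BNE again: taken
after SUB r2, r2, #17: r2=(-46)-17=-63
after AND r3, r3, #12: r3=0&12=0
after SUB r5, r5, #1: r5=2-1=1
CMP r5, #0  (cmp 1,0)
BNE again: taken
after SUB r2, r2, #17: r2=(-63)-17=-80
after AND r3, r3, #12: r3=0&12=0
after SUB r5, r5, #1: r5=1-1=0
CMP r5, #0  (cmp 0,0)
BNE again: not taken
halt.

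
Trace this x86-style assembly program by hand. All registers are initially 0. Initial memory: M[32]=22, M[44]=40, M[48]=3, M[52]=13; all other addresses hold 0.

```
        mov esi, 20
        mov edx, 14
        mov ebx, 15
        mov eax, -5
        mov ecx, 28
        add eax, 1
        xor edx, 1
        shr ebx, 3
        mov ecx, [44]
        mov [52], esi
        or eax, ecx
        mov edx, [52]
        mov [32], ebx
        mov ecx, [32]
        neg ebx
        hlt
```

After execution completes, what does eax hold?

-4

mov esi, 20 → esi=20
mov edx, 14 → edx=14
mov ebx, 15 → ebx=15
mov eax, -5 → eax=-5
mov ecx, 28 → ecx=28
add eax, 1 → eax=(-5)+1=-4
xor edx, 1 → edx=14^1=15
shr ebx, 3 → ebx=15>>3=1
mov ecx, [44] → ecx=M[44]=40
mov [52], esi → M[52]=20
or eax, ecx → eax=(-4)|40=-4
mov edx, [52] → edx=M[52]=20
mov [32], ebx → M[32]=1
mov ecx, [32] → ecx=M[32]=1
neg ebx → ebx=-(1)=-1
halt.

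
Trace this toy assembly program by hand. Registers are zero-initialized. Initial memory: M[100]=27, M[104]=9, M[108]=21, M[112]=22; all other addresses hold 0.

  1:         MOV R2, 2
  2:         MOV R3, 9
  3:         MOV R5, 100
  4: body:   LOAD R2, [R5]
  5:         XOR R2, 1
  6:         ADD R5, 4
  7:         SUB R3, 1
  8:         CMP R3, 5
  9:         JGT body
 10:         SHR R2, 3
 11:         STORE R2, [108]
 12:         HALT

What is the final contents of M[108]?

2

MOV R2, 2 → R2=2
MOV R3, 9 → R3=9
MOV R5, 100 → R5=100
LOAD R2, [R5] → R2=M[100]=27
XOR R2, 1 → R2=27^1=26
ADD R5, 4 → R5=100+4=104
SUB R3, 1 → R3=9-1=8
CMP R3, 5  (cmp 8,5)
JGT body: taken
LOAD R2, [R5] → R2=M[104]=9
XOR R2, 1 → R2=9^1=8
ADD R5, 4 → R5=104+4=108
SUB R3, 1 → R3=8-1=7
CMP R3, 5  (cmp 7,5)
JGT body: taken
LOAD R2, [R5] → R2=M[108]=21
XOR R2, 1 → R2=21^1=20
ADD R5, 4 → R5=108+4=112
SUB R3, 1 → R3=7-1=6
CMP R3, 5  (cmp 6,5)
JGT body: taken
LOAD R2, [R5] → R2=M[112]=22
XOR R2, 1 → R2=22^1=23
ADD R5, 4 → R5=112+4=116
SUB R3, 1 → R3=6-1=5
CMP R3, 5  (cmp 5,5)
JGT body: not taken
SHR R2, 3 → R2=23>>3=2
STORE R2, [108] → M[108]=2
halt.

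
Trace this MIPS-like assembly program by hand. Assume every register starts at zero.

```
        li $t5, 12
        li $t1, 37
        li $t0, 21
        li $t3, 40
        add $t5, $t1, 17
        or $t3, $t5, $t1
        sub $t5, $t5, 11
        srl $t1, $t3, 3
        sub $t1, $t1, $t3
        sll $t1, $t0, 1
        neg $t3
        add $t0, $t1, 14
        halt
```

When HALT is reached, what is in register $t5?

$t5=12
$t1=37
$t0=21
$t3=40
$t5=37+17=54
$t3=54|37=55
$t5=54-11=43
$t1=55>>3=6
$t1=6-55=-49
$t1=21<<1=42
$t3=-(55)=-55
$t0=42+14=56
halt.

43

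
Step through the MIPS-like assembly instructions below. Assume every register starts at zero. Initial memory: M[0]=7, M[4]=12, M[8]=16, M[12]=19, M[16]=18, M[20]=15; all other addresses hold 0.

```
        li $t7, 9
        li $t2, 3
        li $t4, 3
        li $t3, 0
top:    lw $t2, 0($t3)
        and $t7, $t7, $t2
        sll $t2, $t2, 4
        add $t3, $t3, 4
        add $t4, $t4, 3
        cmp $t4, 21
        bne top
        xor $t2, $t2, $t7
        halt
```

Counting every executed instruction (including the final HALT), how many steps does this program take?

$t7=9
$t2=3
$t4=3
$t3=0
$t2=M[0]=7
$t7=9&7=1
$t2=7<<4=112
$t3=0+4=4
$t4=3+3=6
cmp $t4, 21  (cmp 6,21)
bne top: taken
$t2=M[4]=12
$t7=1&12=0
$t2=12<<4=192
$t3=4+4=8
$t4=6+3=9
cmp $t4, 21  (cmp 9,21)
bne top: taken
$t2=M[8]=16
$t7=0&16=0
$t2=16<<4=256
$t3=8+4=12
$t4=9+3=12
cmp $t4, 21  (cmp 12,21)
bne top: taken
$t2=M[12]=19
$t7=0&19=0
$t2=19<<4=304
$t3=12+4=16
$t4=12+3=15
cmp $t4, 21  (cmp 15,21)
bne top: taken
$t2=M[16]=18
$t7=0&18=0
$t2=18<<4=288
$t3=16+4=20
$t4=15+3=18
cmp $t4, 21  (cmp 18,21)
bne top: taken
$t2=M[20]=15
$t7=0&15=0
$t2=15<<4=240
$t3=20+4=24
$t4=18+3=21
cmp $t4, 21  (cmp 21,21)
bne top: not taken
$t2=240^0=240
halt.
Total executed instructions: 48.

48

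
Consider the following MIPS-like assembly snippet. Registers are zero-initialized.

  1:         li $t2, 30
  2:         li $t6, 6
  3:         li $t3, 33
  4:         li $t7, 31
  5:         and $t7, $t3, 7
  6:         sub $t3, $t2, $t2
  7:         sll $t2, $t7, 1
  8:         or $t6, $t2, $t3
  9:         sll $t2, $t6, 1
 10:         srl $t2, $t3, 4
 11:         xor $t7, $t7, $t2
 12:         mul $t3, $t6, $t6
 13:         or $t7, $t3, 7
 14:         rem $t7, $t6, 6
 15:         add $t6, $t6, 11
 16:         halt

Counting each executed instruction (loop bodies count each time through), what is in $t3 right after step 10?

0

after li $t2, 30: $t2=30
after li $t6, 6: $t6=6
after li $t3, 33: $t3=33
after li $t7, 31: $t7=31
after and $t7, $t3, 7: $t7=33&7=1
after sub $t3, $t2, $t2: $t3=30-30=0
after sll $t2, $t7, 1: $t2=1<<1=2
after or $t6, $t2, $t3: $t6=2|0=2
after sll $t2, $t6, 1: $t2=2<<1=4
after srl $t2, $t3, 4: $t2=0>>4=0
After step 10: $t3 = 0.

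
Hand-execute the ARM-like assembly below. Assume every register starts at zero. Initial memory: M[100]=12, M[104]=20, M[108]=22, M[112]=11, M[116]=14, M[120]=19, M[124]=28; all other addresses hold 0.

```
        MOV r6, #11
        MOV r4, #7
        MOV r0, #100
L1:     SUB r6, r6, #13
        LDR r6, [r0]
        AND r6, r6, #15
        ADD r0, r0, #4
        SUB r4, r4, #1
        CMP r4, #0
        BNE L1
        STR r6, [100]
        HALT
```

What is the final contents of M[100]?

12

r6=11
r4=7
r0=100
r6=11-13=-2
r6=M[100]=12
r6=12&15=12
r0=100+4=104
r4=7-1=6
CMP r4, #0  (cmp 6,0)
BNE L1: taken
r6=12-13=-1
r6=M[104]=20
r6=20&15=4
r0=104+4=108
r4=6-1=5
CMP r4, #0  (cmp 5,0)
BNE L1: taken
r6=4-13=-9
r6=M[108]=22
r6=22&15=6
r0=108+4=112
r4=5-1=4
CMP r4, #0  (cmp 4,0)
BNE L1: taken
r6=6-13=-7
r6=M[112]=11
r6=11&15=11
r0=112+4=116
r4=4-1=3
CMP r4, #0  (cmp 3,0)
BNE L1: taken
r6=11-13=-2
r6=M[116]=14
r6=14&15=14
r0=116+4=120
r4=3-1=2
CMP r4, #0  (cmp 2,0)
BNE L1: taken
r6=14-13=1
r6=M[120]=19
r6=19&15=3
r0=120+4=124
r4=2-1=1
CMP r4, #0  (cmp 1,0)
BNE L1: taken
r6=3-13=-10
r6=M[124]=28
r6=28&15=12
r0=124+4=128
r4=1-1=0
CMP r4, #0  (cmp 0,0)
BNE L1: not taken
STR r6, [100] → M[100]=12
halt.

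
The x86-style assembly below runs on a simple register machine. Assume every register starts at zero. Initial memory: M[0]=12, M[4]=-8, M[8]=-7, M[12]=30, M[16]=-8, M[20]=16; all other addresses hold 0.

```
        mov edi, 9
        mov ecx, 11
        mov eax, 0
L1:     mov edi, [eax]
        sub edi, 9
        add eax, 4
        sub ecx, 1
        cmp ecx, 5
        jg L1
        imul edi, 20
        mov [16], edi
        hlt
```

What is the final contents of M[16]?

edi=9
ecx=11
eax=0
edi=M[0]=12
edi=12-9=3
eax=0+4=4
ecx=11-1=10
cmp ecx, 5  (cmp 10,5)
jg L1: taken
edi=M[4]=-8
edi=(-8)-9=-17
eax=4+4=8
ecx=10-1=9
cmp ecx, 5  (cmp 9,5)
jg L1: taken
edi=M[8]=-7
edi=(-7)-9=-16
eax=8+4=12
ecx=9-1=8
cmp ecx, 5  (cmp 8,5)
jg L1: taken
edi=M[12]=30
edi=30-9=21
eax=12+4=16
ecx=8-1=7
cmp ecx, 5  (cmp 7,5)
jg L1: taken
edi=M[16]=-8
edi=(-8)-9=-17
eax=16+4=20
ecx=7-1=6
cmp ecx, 5  (cmp 6,5)
jg L1: taken
edi=M[20]=16
edi=16-9=7
eax=20+4=24
ecx=6-1=5
cmp ecx, 5  (cmp 5,5)
jg L1: not taken
edi=7*20=140
mov [16], edi → M[16]=140
halt.

140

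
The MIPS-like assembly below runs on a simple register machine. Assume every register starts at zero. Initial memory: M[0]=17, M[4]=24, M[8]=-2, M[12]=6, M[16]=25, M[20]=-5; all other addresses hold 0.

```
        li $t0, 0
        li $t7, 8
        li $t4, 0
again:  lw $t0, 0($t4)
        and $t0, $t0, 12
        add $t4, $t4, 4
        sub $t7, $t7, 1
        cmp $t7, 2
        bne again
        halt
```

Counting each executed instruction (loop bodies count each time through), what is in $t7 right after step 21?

5

li $t0, 0 → $t0=0
li $t7, 8 → $t7=8
li $t4, 0 → $t4=0
lw $t0, 0($t4) → $t0=M[0]=17
and $t0, $t0, 12 → $t0=17&12=0
add $t4, $t4, 4 → $t4=0+4=4
sub $t7, $t7, 1 → $t7=8-1=7
cmp $t7, 2  (cmp 7,2)
bne again: taken
lw $t0, 0($t4) → $t0=M[4]=24
and $t0, $t0, 12 → $t0=24&12=8
add $t4, $t4, 4 → $t4=4+4=8
sub $t7, $t7, 1 → $t7=7-1=6
cmp $t7, 2  (cmp 6,2)
bne again: taken
lw $t0, 0($t4) → $t0=M[8]=-2
and $t0, $t0, 12 → $t0=(-2)&12=12
add $t4, $t4, 4 → $t4=8+4=12
sub $t7, $t7, 1 → $t7=6-1=5
cmp $t7, 2  (cmp 5,2)
bne again: taken
After step 21: $t7 = 5.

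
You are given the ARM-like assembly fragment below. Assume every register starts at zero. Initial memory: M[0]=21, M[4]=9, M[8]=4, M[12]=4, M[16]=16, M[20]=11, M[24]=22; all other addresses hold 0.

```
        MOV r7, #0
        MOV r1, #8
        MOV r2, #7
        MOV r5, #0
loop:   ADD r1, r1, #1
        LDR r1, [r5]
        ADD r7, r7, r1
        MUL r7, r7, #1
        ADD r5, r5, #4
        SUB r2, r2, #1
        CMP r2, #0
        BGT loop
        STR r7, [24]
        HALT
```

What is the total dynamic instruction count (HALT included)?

after MOV r7, #0: r7=0
after MOV r1, #8: r1=8
after MOV r2, #7: r2=7
after MOV r5, #0: r5=0
after ADD r1, r1, #1: r1=8+1=9
after LDR r1, [r5]: r1=M[0]=21
after ADD r7, r7, r1: r7=0+21=21
after MUL r7, r7, #1: r7=21*1=21
after ADD r5, r5, #4: r5=0+4=4
after SUB r2, r2, #1: r2=7-1=6
CMP r2, #0  (cmp 6,0)
BGT loop: taken
after ADD r1, r1, #1: r1=21+1=22
after LDR r1, [r5]: r1=M[4]=9
after ADD r7, r7, r1: r7=21+9=30
after MUL r7, r7, #1: r7=30*1=30
after ADD r5, r5, #4: r5=4+4=8
after SUB r2, r2, #1: r2=6-1=5
CMP r2, #0  (cmp 5,0)
BGT loop: taken
after ADD r1, r1, #1: r1=9+1=10
after LDR r1, [r5]: r1=M[8]=4
after ADD r7, r7, r1: r7=30+4=34
after MUL r7, r7, #1: r7=34*1=34
after ADD r5, r5, #4: r5=8+4=12
after SUB r2, r2, #1: r2=5-1=4
CMP r2, #0  (cmp 4,0)
BGT loop: taken
after ADD r1, r1, #1: r1=4+1=5
after LDR r1, [r5]: r1=M[12]=4
after ADD r7, r7, r1: r7=34+4=38
after MUL r7, r7, #1: r7=38*1=38
after ADD r5, r5, #4: r5=12+4=16
after SUB r2, r2, #1: r2=4-1=3
CMP r2, #0  (cmp 3,0)
BGT loop: taken
after ADD r1, r1, #1: r1=4+1=5
after LDR r1, [r5]: r1=M[16]=16
after ADD r7, r7, r1: r7=38+16=54
after MUL r7, r7, #1: r7=54*1=54
after ADD r5, r5, #4: r5=16+4=20
after SUB r2, r2, #1: r2=3-1=2
CMP r2, #0  (cmp 2,0)
BGT loop: taken
after ADD r1, r1, #1: r1=16+1=17
after LDR r1, [r5]: r1=M[20]=11
after ADD r7, r7, r1: r7=54+11=65
after MUL r7, r7, #1: r7=65*1=65
after ADD r5, r5, #4: r5=20+4=24
after SUB r2, r2, #1: r2=2-1=1
CMP r2, #0  (cmp 1,0)
BGT loop: taken
after ADD r1, r1, #1: r1=11+1=12
after LDR r1, [r5]: r1=M[24]=22
after ADD r7, r7, r1: r7=65+22=87
after MUL r7, r7, #1: r7=87*1=87
after ADD r5, r5, #4: r5=24+4=28
after SUB r2, r2, #1: r2=1-1=0
CMP r2, #0  (cmp 0,0)
BGT loop: not taken
STR r7, [24] → M[24]=87
halt.
Total executed instructions: 62.

62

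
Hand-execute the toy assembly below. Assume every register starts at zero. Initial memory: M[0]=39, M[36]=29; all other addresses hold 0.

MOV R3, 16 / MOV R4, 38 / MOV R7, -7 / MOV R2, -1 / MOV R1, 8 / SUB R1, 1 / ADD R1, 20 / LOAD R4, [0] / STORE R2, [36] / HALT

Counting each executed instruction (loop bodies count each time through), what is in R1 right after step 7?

27

after MOV R3, 16: R3=16
after MOV R4, 38: R4=38
after MOV R7, -7: R7=-7
after MOV R2, -1: R2=-1
after MOV R1, 8: R1=8
after SUB R1, 1: R1=8-1=7
after ADD R1, 20: R1=7+20=27
After step 7: R1 = 27.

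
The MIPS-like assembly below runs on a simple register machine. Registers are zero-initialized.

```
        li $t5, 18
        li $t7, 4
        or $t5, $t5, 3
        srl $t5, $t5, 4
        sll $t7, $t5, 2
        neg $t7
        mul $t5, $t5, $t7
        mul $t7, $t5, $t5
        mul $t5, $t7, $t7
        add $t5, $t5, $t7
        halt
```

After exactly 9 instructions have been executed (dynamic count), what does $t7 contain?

16

li $t5, 18 → $t5=18
li $t7, 4 → $t7=4
or $t5, $t5, 3 → $t5=18|3=19
srl $t5, $t5, 4 → $t5=19>>4=1
sll $t7, $t5, 2 → $t7=1<<2=4
neg $t7 → $t7=-(4)=-4
mul $t5, $t5, $t7 → $t5=1*(-4)=-4
mul $t7, $t5, $t5 → $t7=(-4)*(-4)=16
mul $t5, $t7, $t7 → $t5=16*16=256
After step 9: $t7 = 16.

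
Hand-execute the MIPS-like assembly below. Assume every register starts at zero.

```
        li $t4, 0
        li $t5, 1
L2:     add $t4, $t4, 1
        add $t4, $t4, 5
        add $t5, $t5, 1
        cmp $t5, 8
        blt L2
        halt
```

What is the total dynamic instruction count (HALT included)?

after li $t4, 0: $t4=0
after li $t5, 1: $t5=1
after add $t4, $t4, 1: $t4=0+1=1
after add $t4, $t4, 5: $t4=1+5=6
after add $t5, $t5, 1: $t5=1+1=2
cmp $t5, 8  (cmp 2,8)
blt L2: taken
after add $t4, $t4, 1: $t4=6+1=7
after add $t4, $t4, 5: $t4=7+5=12
after add $t5, $t5, 1: $t5=2+1=3
cmp $t5, 8  (cmp 3,8)
blt L2: taken
after add $t4, $t4, 1: $t4=12+1=13
after add $t4, $t4, 5: $t4=13+5=18
after add $t5, $t5, 1: $t5=3+1=4
cmp $t5, 8  (cmp 4,8)
blt L2: taken
after add $t4, $t4, 1: $t4=18+1=19
after add $t4, $t4, 5: $t4=19+5=24
after add $t5, $t5, 1: $t5=4+1=5
cmp $t5, 8  (cmp 5,8)
blt L2: taken
after add $t4, $t4, 1: $t4=24+1=25
after add $t4, $t4, 5: $t4=25+5=30
after add $t5, $t5, 1: $t5=5+1=6
cmp $t5, 8  (cmp 6,8)
blt L2: taken
after add $t4, $t4, 1: $t4=30+1=31
after add $t4, $t4, 5: $t4=31+5=36
after add $t5, $t5, 1: $t5=6+1=7
cmp $t5, 8  (cmp 7,8)
blt L2: taken
after add $t4, $t4, 1: $t4=36+1=37
after add $t4, $t4, 5: $t4=37+5=42
after add $t5, $t5, 1: $t5=7+1=8
cmp $t5, 8  (cmp 8,8)
blt L2: not taken
halt.
Total executed instructions: 38.

38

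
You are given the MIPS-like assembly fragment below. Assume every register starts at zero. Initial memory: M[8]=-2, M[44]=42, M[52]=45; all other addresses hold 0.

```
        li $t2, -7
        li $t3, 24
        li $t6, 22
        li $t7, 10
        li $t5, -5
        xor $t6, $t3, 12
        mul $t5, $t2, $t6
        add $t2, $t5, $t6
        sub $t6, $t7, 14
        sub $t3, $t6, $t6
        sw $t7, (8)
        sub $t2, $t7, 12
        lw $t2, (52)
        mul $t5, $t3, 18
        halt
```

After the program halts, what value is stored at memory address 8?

li $t2, -7 → $t2=-7
li $t3, 24 → $t3=24
li $t6, 22 → $t6=22
li $t7, 10 → $t7=10
li $t5, -5 → $t5=-5
xor $t6, $t3, 12 → $t6=24^12=20
mul $t5, $t2, $t6 → $t5=(-7)*20=-140
add $t2, $t5, $t6 → $t2=(-140)+20=-120
sub $t6, $t7, 14 → $t6=10-14=-4
sub $t3, $t6, $t6 → $t3=(-4)-(-4)=0
sw $t7, (8) → M[8]=10
sub $t2, $t7, 12 → $t2=10-12=-2
lw $t2, (52) → $t2=M[52]=45
mul $t5, $t3, 18 → $t5=0*18=0
halt.

10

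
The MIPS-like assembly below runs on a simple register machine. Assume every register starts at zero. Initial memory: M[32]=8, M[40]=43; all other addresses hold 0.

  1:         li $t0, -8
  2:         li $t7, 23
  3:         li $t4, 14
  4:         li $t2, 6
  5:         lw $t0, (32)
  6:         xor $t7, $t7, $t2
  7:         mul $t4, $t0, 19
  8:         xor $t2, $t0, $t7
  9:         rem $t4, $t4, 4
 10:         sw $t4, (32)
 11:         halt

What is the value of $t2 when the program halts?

$t0=-8
$t7=23
$t4=14
$t2=6
$t0=M[32]=8
$t7=23^6=17
$t4=8*19=152
$t2=8^17=25
$t4=152%4=0
sw $t4, (32) → M[32]=0
halt.

25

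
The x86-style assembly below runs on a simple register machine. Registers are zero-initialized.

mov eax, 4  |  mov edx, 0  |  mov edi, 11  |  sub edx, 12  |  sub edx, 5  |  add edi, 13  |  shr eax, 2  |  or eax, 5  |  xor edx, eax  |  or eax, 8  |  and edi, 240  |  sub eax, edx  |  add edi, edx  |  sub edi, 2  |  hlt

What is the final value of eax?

after mov eax, 4: eax=4
after mov edx, 0: edx=0
after mov edi, 11: edi=11
after sub edx, 12: edx=0-12=-12
after sub edx, 5: edx=(-12)-5=-17
after add edi, 13: edi=11+13=24
after shr eax, 2: eax=4>>2=1
after or eax, 5: eax=1|5=5
after xor edx, eax: edx=(-17)^5=-22
after or eax, 8: eax=5|8=13
after and edi, 240: edi=24&240=16
after sub eax, edx: eax=13-(-22)=35
after add edi, edx: edi=16+(-22)=-6
after sub edi, 2: edi=(-6)-2=-8
halt.

35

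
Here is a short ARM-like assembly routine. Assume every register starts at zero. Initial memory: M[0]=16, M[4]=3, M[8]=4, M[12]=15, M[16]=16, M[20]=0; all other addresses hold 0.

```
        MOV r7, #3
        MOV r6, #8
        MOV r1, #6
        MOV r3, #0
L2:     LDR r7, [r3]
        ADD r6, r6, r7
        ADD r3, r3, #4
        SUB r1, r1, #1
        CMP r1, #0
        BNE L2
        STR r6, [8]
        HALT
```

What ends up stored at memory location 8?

62

after MOV r7, #3: r7=3
after MOV r6, #8: r6=8
after MOV r1, #6: r1=6
after MOV r3, #0: r3=0
after LDR r7, [r3]: r7=M[0]=16
after ADD r6, r6, r7: r6=8+16=24
after ADD r3, r3, #4: r3=0+4=4
after SUB r1, r1, #1: r1=6-1=5
CMP r1, #0  (cmp 5,0)
BNE L2: taken
after LDR r7, [r3]: r7=M[4]=3
after ADD r6, r6, r7: r6=24+3=27
after ADD r3, r3, #4: r3=4+4=8
after SUB r1, r1, #1: r1=5-1=4
CMP r1, #0  (cmp 4,0)
BNE L2: taken
after LDR r7, [r3]: r7=M[8]=4
after ADD r6, r6, r7: r6=27+4=31
after ADD r3, r3, #4: r3=8+4=12
after SUB r1, r1, #1: r1=4-1=3
CMP r1, #0  (cmp 3,0)
BNE L2: taken
after LDR r7, [r3]: r7=M[12]=15
after ADD r6, r6, r7: r6=31+15=46
after ADD r3, r3, #4: r3=12+4=16
after SUB r1, r1, #1: r1=3-1=2
CMP r1, #0  (cmp 2,0)
BNE L2: taken
after LDR r7, [r3]: r7=M[16]=16
after ADD r6, r6, r7: r6=46+16=62
after ADD r3, r3, #4: r3=16+4=20
after SUB r1, r1, #1: r1=2-1=1
CMP r1, #0  (cmp 1,0)
BNE L2: taken
after LDR r7, [r3]: r7=M[20]=0
after ADD r6, r6, r7: r6=62+0=62
after ADD r3, r3, #4: r3=20+4=24
after SUB r1, r1, #1: r1=1-1=0
CMP r1, #0  (cmp 0,0)
BNE L2: not taken
STR r6, [8] → M[8]=62
halt.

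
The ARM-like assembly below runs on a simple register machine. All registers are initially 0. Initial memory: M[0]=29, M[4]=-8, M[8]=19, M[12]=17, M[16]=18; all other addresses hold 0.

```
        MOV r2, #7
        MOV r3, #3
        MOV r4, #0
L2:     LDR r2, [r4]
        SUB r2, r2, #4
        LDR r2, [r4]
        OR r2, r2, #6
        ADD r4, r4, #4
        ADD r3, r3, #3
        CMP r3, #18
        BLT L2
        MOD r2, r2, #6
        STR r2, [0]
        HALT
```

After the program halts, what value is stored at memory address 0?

r2=7
r3=3
r4=0
r2=M[0]=29
r2=29-4=25
r2=M[0]=29
r2=29|6=31
r4=0+4=4
r3=3+3=6
CMP r3, #18  (cmp 6,18)
BLT L2: taken
r2=M[4]=-8
r2=(-8)-4=-12
r2=M[4]=-8
r2=(-8)|6=-2
r4=4+4=8
r3=6+3=9
CMP r3, #18  (cmp 9,18)
BLT L2: taken
r2=M[8]=19
r2=19-4=15
r2=M[8]=19
r2=19|6=23
r4=8+4=12
r3=9+3=12
CMP r3, #18  (cmp 12,18)
BLT L2: taken
r2=M[12]=17
r2=17-4=13
r2=M[12]=17
r2=17|6=23
r4=12+4=16
r3=12+3=15
CMP r3, #18  (cmp 15,18)
BLT L2: taken
r2=M[16]=18
r2=18-4=14
r2=M[16]=18
r2=18|6=22
r4=16+4=20
r3=15+3=18
CMP r3, #18  (cmp 18,18)
BLT L2: not taken
r2=22%6=4
STR r2, [0] → M[0]=4
halt.

4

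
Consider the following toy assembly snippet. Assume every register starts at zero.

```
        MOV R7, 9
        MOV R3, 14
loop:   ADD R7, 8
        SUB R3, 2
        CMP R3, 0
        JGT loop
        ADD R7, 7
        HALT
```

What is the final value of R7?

after MOV R7, 9: R7=9
after MOV R3, 14: R3=14
after ADD R7, 8: R7=9+8=17
after SUB R3, 2: R3=14-2=12
CMP R3, 0  (cmp 12,0)
JGT loop: taken
after ADD R7, 8: R7=17+8=25
after SUB R3, 2: R3=12-2=10
CMP R3, 0  (cmp 10,0)
JGT loop: taken
after ADD R7, 8: R7=25+8=33
after SUB R3, 2: R3=10-2=8
CMP R3, 0  (cmp 8,0)
JGT loop: taken
after ADD R7, 8: R7=33+8=41
after SUB R3, 2: R3=8-2=6
CMP R3, 0  (cmp 6,0)
JGT loop: taken
after ADD R7, 8: R7=41+8=49
after SUB R3, 2: R3=6-2=4
CMP R3, 0  (cmp 4,0)
JGT loop: taken
after ADD R7, 8: R7=49+8=57
after SUB R3, 2: R3=4-2=2
CMP R3, 0  (cmp 2,0)
JGT loop: taken
after ADD R7, 8: R7=57+8=65
after SUB R3, 2: R3=2-2=0
CMP R3, 0  (cmp 0,0)
JGT loop: not taken
after ADD R7, 7: R7=65+7=72
halt.

72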